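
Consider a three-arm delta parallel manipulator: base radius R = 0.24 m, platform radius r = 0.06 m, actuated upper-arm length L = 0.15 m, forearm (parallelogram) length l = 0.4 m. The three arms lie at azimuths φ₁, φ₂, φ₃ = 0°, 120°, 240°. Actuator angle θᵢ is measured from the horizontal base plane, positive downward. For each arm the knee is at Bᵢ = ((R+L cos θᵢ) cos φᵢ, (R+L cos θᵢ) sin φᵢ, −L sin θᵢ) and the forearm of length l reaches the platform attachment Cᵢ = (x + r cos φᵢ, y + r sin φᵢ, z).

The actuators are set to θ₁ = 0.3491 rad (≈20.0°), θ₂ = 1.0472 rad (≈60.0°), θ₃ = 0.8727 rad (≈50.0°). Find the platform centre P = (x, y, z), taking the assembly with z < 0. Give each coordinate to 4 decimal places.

arm 1 at φ=0.0°: ρ1 = 0.3210;  O1 = (0.3210, 0.0000, -0.0513)
O2 = (0.2550·cos120.0°, 0.2550·sin120.0°, -0.1299) = (-0.1275, 0.2208, -0.1299)
arm 3 at φ=240.0°: ρ3 = 0.2764;  O3 = (-0.1382, -0.2394, -0.1149)
eliminate P² terms by subtracting sphere 1 from 2 and 3
[-0.8969 0.4417 -0.1572]·P = -0.0237;  [-0.9183 -0.4788 -0.1272]·P = -0.0160
det = 0.8350;  x = 0.0221+-0.1574z,  y = -0.0089+0.0362z
sphere 1 gives Az²+Bz+C=0 with A=1.0261, B=0.1961, C=-0.0680;  B²−4AC=0.3174;  roots -0.3701, 0.1790;  negative root z = -0.3701
x = 0.0803, y = -0.0223

(0.0803, -0.0223, -0.3701)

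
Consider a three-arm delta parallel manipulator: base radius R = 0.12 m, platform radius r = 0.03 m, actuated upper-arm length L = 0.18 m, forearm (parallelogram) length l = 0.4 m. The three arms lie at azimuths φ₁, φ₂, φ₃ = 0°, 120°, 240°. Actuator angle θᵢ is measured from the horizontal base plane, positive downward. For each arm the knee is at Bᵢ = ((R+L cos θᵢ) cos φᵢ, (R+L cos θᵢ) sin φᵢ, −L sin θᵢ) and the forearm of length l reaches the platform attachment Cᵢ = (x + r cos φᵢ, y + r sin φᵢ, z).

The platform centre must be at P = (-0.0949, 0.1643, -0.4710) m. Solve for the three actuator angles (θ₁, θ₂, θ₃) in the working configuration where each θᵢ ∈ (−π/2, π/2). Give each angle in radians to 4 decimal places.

θ₁ = 1.3962, θ₂ = 0.4362, θ₃ = 1.3961

arm 1 (φ=0.0°): x'=-0.0949, y'=0.1643
  A cos θ + B sin θ = C:  0.1849·cos θ + -0.4710·sin θ = -0.4317
  √(A²+B²)=0.5060;  θ1 = -1.1967+2.5930 ≈ 1.3962
rotate P by −φ2: (0.1897, 0.0000, -0.4710)
  A=-0.0997, B=-0.4710, C=(l²−L²−A²−y'²−z²)/(2L)=-0.2894
  √(A²+B²)=0.4814;  θ2 = -1.7795+2.2157 ≈ 0.4362
φ3=240.0° → target in arm frame (-0.0948, -0.1643)
  A=0.1848, B=-0.4710, C=(l²−L²−A²−y'²−z²)/(2L)=-0.4317
  √(A²+B²)=0.5060;  θ3 = -1.1968+2.5929 ≈ 1.3961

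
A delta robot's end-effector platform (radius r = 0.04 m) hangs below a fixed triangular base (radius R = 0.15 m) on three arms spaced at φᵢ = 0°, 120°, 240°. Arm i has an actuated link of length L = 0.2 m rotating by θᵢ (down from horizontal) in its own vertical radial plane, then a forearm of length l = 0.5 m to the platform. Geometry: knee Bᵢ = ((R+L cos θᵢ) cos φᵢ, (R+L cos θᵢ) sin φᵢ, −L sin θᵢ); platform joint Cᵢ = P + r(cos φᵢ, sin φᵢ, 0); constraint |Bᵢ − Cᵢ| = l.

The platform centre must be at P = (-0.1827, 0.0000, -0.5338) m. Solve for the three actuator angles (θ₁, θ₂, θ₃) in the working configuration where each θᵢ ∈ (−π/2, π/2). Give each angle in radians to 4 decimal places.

θ₁ = 1.2218, θ₂ = 0.5237, θ₃ = 0.5237

φ1=0.0° → target in arm frame (-0.1827, 0.0000)
  A cos θ + B sin θ = C:  0.2927·cos θ + -0.5338·sin θ = -0.4015
  γ=atan2(-0.5338,0.2927)=-1.0692;  ψ=arccos(-0.6596)=2.2911;  θ1=γ+ψ≈1.2218
φ2=120.0° → target in arm frame (0.0913, 0.1582)
  A=0.0187, B=-0.5338, C=(l²−L²−A²−y'²−z²)/(2L)=-0.2508
  √(A²+B²)=0.5341;  θ2 = -1.5359+2.0596 ≈ 0.5237
rotate P by −φ3: (0.0914, -0.1582, -0.5338)
  A=0.0186, B=-0.5338, C=(l²−L²−A²−y'²−z²)/(2L)=-0.2508
  γ=atan2(-0.5338,0.0186)=-1.5359;  ψ=arccos(-0.4696)=2.0596;  θ3=γ+ψ≈0.5237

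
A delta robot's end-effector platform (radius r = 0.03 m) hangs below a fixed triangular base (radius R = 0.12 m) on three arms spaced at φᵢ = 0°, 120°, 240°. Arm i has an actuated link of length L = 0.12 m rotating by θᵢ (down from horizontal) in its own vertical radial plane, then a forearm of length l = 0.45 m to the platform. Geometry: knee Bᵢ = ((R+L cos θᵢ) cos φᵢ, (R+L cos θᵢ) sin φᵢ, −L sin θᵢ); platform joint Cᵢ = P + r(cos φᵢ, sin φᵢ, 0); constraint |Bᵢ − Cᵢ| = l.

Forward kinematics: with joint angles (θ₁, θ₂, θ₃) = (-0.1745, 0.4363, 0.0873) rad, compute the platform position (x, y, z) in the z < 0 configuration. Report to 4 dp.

φ1=0.0°: virtual centre (0.2082, 0.0000, 0.0208), radius l
φ2=120.0°: virtual centre (-0.0994, 0.1721, -0.0507), radius l
arm 3 at φ=240.0°: (R−r)+L cos θ3 = 0.2095;  O3 = (-0.1048, -0.1815, -0.0105)
eliminate P² terms by subtracting sphere 1 from 2 and 3
plane₁₂: -0.6151x+0.3443y+-0.1431z = -0.0017
Cramer: x(z) = 0.0012-0.1675z;  y(z) = -0.0028+0.1164z
sphere 1 gives Az²+Bz+C=0 with A=1.0416, B=0.0270, C=-0.1592;  B²−4AC=0.6641;  roots -0.4042, 0.3782;  negative root z = -0.4042
x = 0.0689, y = -0.0498

(0.0689, -0.0498, -0.4042)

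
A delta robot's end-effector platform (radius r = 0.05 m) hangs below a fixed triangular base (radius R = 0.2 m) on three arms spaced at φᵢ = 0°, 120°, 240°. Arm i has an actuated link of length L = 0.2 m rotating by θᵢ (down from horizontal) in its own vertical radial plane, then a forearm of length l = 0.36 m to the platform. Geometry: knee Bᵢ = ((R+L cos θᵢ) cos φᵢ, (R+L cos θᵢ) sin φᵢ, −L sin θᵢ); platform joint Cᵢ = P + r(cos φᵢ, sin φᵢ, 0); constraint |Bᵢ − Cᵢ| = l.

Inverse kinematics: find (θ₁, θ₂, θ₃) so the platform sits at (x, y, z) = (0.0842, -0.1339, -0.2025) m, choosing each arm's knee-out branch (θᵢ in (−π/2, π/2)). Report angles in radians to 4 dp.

φ1=0.0° → target in arm frame (0.0842, -0.1339)
  A cos θ + B sin θ = C:  0.0658·cos θ + -0.2025·sin θ = 0.0658
  θ1 = atan2(B,A) + arccos(C/0.2129) = -0.0002
φ2=120.0° → target in arm frame (-0.1581, -0.0060)
  A cos θ + B sin θ = C:  0.3081·cos θ + -0.2025·sin θ = -0.1159
  γ=atan2(-0.2025,0.3081)=-0.5815;  ψ=arccos(-0.3143)=1.8905;  θ2=γ+ψ≈1.3090
rotate P by −φ3: (0.0739, 0.1399, -0.2025)
  A cos θ + B sin θ = C:  0.0761·cos θ + -0.2025·sin θ = 0.0581
  θ3 = atan2(B,A) + arccos(C/0.2163) = 0.0878

θ₁ = -0.0002, θ₂ = 1.3090, θ₃ = 0.0878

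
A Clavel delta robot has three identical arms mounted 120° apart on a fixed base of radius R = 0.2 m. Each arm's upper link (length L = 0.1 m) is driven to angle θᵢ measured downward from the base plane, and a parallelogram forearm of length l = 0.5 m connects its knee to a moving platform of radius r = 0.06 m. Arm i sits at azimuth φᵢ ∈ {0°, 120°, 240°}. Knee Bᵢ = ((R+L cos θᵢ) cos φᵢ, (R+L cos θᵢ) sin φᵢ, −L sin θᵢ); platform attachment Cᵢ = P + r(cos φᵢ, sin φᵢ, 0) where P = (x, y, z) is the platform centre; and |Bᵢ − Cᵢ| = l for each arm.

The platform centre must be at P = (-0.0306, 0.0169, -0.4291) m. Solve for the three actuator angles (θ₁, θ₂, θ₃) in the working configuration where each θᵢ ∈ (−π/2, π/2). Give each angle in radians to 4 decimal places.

rotate P by −φ1: (-0.0306, 0.0169, -0.4291)
  A=0.1706, B=-0.4291, C=(l²−L²−A²−y'²−z²)/(2L)=0.1324
  γ=atan2(-0.4291,0.1706)=-1.1924;  ψ=arccos(0.2868)=1.2800;  θ1=γ+ψ≈0.0876
φ2=120.0° → target in arm frame (0.0299, 0.0181)
  A=0.1101, B=-0.4291, C=(l²−L²−A²−y'²−z²)/(2L)=0.2172
  θ2 = atan2(B,A) + arccos(C/0.4430) = -0.2613
φ3=240.0° → target in arm frame (0.0007, -0.0350)
  A cos θ + B sin θ = C:  0.1393·cos θ + -0.4291·sin θ = 0.1762
  θ3 = atan2(B,A) + arccos(C/0.4512) = -0.0872

θ₁ = 0.0876, θ₂ = -0.2613, θ₃ = -0.0872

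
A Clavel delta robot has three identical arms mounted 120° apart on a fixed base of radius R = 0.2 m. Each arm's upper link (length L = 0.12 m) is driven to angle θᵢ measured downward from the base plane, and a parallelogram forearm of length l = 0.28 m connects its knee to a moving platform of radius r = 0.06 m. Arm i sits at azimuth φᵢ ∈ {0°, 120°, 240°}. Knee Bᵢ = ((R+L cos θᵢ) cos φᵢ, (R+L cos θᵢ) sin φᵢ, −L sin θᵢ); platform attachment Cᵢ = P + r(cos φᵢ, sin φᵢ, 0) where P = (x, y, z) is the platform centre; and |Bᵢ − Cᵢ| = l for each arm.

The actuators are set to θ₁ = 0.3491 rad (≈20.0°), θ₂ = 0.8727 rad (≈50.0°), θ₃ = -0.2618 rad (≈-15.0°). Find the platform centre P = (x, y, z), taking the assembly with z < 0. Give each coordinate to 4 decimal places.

(0.0044, -0.0601, -0.1555)

S1 = (0.2528·cos0.0°, 0.2528·sin0.0°, -0.0410) = (0.2528, 0.0000, -0.0410)
S2 = (0.2171·cos120.0°, 0.2171·sin120.0°, -0.0919) = (-0.1086, 0.1880, -0.0919)
φ3=240.0°: virtual centre (-0.1280, -0.2216, 0.0311), radius l
subtract pairs → two planes through P
[-0.7227 0.3761 -0.1018]·P = -0.0100;  [-0.7614 -0.4433 0.1442]·P = 0.0009
Cramer: x(z) = 0.0067+0.0150z;  y(z) = -0.0136+0.2995z
into |P−S₁|² = l²: 1.0899z² + 0.0666z + -0.0160 = 0;  Δ = 0.0742;  z = -0.1555 or 0.0944 → z<0 root = -0.1555
x = 0.0044, y = -0.0601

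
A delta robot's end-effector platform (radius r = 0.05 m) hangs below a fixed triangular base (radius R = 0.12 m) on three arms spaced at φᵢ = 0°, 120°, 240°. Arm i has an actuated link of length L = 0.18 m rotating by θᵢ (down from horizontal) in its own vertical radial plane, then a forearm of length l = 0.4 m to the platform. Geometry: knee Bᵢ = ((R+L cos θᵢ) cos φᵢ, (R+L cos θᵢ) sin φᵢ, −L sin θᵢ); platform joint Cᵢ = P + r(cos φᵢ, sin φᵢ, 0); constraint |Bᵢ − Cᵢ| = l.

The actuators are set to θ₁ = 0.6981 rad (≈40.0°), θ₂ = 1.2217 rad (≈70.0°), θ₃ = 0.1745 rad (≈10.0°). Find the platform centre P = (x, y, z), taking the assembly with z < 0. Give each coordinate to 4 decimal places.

(0.0163, -0.1980, -0.4056)

arm 1 at φ=0.0°: ρ1 = 0.2079;  centre 1 = (0.2079, 0.0000, -0.1157)
φ2=120.0°: virtual centre (-0.0658, 0.1139, -0.1691), radius l
arm 3 at φ=240.0°: ρ3 = 0.2473;  centre 3 = (-0.1236, -0.2141, -0.0313)
subtract pairs → two planes through P
[-0.5474 0.2279 -0.1069]·P = -0.0107;  [-0.6630 -0.4283 0.1689]·P = 0.0055
Cramer: x(z) = 0.0086-0.0189z;  y(z) = -0.0262+0.4236z
quadratic in z: (1.1798)z²+(0.2167)z+(-0.1062)=0, √Δ=0.7404 → z ∈ {-0.4056, 0.2219}; z = -0.4056 (taking z<0)
x = 0.0163, y = -0.1980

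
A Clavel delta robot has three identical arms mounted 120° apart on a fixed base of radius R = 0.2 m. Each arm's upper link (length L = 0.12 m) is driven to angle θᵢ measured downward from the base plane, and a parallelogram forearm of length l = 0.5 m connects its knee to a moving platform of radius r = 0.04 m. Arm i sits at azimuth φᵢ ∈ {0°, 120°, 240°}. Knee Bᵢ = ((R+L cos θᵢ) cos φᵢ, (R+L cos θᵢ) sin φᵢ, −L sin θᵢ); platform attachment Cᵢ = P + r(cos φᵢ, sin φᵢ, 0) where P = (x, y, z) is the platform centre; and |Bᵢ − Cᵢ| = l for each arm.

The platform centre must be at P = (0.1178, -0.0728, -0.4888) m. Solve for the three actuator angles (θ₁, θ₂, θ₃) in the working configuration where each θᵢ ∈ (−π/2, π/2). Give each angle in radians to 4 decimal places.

arm 1 (φ=0.0°): x'=0.1178, y'=-0.0728
  A=0.0422, B=-0.4888, C=(l²−L²−A²−y'²−z²)/(2L)=-0.0434
  √(A²+B²)=0.4906;  θ1 = -1.4847+1.6593 ≈ 0.1746
φ2=120.0° → target in arm frame (-0.1219, -0.0656)
  e−x'=0.2819;  (l²−L²−(e−x')²−y'²−z²)/2L = -0.3630
  γ=atan2(-0.4888,0.2819)=-1.0476;  ψ=arccos(-0.6433)=2.2696;  θ2=γ+ψ≈1.2220
arm 3 (φ=240.0°): x'=0.0041, y'=0.1384
  A cos θ + B sin θ = C:  0.1559·cos θ + -0.4888·sin θ = -0.1949
  √(A²+B²)=0.5130;  θ3 = -1.2621+1.9605 ≈ 0.6983

θ₁ = 0.1746, θ₂ = 1.2220, θ₃ = 0.6983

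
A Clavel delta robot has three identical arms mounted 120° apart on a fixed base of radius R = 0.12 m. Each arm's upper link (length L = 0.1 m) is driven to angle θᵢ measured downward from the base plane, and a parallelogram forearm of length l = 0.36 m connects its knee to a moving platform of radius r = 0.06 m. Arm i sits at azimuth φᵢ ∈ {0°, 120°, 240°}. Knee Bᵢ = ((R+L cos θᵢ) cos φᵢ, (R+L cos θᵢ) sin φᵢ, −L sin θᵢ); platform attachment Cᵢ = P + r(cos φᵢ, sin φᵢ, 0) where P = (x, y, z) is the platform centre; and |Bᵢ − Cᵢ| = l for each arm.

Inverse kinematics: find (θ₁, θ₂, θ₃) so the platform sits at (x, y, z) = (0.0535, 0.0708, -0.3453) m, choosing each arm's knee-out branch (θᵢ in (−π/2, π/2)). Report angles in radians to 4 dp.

θ₁ = 0.0867, θ₂ = 0.1742, θ₃ = 0.6977

arm 1 (φ=0.0°): x'=0.0535, y'=0.0708
  A=0.0065, B=-0.3453, C=(l²−L²−A²−y'²−z²)/(2L)=-0.0234
  θ1 = atan2(B,A) + arccos(C/0.3454) = 0.0867
φ2=120.0° → target in arm frame (0.0346, -0.0817)
  A=0.0254, B=-0.3453, C=(l²−L²−A²−y'²−z²)/(2L)=-0.0348
  θ2 = atan2(B,A) + arccos(C/0.3462) = 0.1742
arm 3 (φ=240.0°): x'=-0.0881, y'=0.0109
  e−x'=0.1481;  (l²−L²−(e−x')²−y'²−z²)/2L = -0.1084
  θ3 = atan2(B,A) + arccos(C/0.3757) = 0.6977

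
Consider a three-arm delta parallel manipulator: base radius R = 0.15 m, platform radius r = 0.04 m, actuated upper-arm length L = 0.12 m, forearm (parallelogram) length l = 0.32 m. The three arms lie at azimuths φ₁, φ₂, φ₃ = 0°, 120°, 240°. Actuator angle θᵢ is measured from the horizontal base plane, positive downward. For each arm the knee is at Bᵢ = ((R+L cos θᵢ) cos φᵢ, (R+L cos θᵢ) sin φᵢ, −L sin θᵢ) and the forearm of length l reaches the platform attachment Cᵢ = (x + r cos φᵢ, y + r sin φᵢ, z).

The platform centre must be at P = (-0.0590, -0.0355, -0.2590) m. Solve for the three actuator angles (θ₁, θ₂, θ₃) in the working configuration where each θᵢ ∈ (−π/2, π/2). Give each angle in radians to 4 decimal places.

φ1=0.0° → target in arm frame (-0.0590, -0.0355)
  A cos θ + B sin θ = C:  0.1690·cos θ + -0.2590·sin θ = -0.0371
  √(A²+B²)=0.3093;  θ1 = -0.9927+1.6910 ≈ 0.6984
arm 2 (φ=120.0°): x'=-0.0012, y'=0.0688
  e−x'=0.1112;  (l²−L²−(e−x')²−y'²−z²)/2L = 0.0159
  θ2 = atan2(B,A) + arccos(C/0.2819) = 0.3494
φ3=240.0° → target in arm frame (0.0602, -0.0333)
  e−x'=0.0498;  (l²−L²−(e−x')²−y'²−z²)/2L = 0.0722
  √(A²+B²)=0.2637;  θ3 = -1.3810+1.2934 ≈ -0.0876

θ₁ = 0.6984, θ₂ = 0.3494, θ₃ = -0.0876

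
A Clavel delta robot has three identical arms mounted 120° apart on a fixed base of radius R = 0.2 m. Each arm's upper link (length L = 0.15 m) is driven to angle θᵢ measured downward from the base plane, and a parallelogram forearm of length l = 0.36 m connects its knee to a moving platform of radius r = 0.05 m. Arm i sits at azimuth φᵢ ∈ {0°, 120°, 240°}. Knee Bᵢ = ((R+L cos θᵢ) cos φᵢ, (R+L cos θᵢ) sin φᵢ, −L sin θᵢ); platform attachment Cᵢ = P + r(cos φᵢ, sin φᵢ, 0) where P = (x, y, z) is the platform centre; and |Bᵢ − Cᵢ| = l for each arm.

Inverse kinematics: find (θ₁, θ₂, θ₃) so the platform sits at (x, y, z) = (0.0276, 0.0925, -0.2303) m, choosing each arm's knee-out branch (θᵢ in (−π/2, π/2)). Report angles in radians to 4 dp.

θ₁ = 0.0877, θ₂ = -0.2618, θ₃ = 0.8730

rotate P by −φ1: (0.0276, 0.0925, -0.2303)
  A cos θ + B sin θ = C:  0.1224·cos θ + -0.2303·sin θ = 0.1017
  √(A²+B²)=0.2608;  θ1 = -1.0823+1.1700 ≈ 0.0877
arm 2 (φ=120.0°): x'=0.0663, y'=-0.0702
  e−x'=0.0837;  (l²−L²−(e−x')²−y'²−z²)/2L = 0.1405
  √(A²+B²)=0.2450;  θ2 = -1.2222+0.9604 ≈ -0.2618
rotate P by −φ3: (-0.0939, -0.0223, -0.2303)
  A cos θ + B sin θ = C:  0.2439·cos θ + -0.2303·sin θ = -0.0198
  γ=atan2(-0.2303,0.2439)=-0.7567;  ψ=arccos(-0.0589)=1.6297;  θ3=γ+ψ≈0.8730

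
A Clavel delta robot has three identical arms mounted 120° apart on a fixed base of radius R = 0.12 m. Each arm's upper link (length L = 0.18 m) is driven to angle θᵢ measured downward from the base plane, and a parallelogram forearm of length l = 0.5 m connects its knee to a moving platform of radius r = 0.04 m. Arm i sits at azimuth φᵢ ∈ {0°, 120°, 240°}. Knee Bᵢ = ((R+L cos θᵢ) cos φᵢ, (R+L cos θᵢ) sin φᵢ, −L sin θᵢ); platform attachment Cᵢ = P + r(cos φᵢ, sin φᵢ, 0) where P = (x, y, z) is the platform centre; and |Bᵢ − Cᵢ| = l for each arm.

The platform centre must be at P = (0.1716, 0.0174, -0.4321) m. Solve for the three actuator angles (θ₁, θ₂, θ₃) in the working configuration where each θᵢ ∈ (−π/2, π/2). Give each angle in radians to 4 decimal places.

θ₁ = -0.3489, θ₂ = 0.4364, θ₃ = 0.5237

arm 1 (φ=0.0°): x'=0.1716, y'=0.0174
  A=-0.0916, B=-0.4321, C=(l²−L²−A²−y'²−z²)/(2L)=0.0617
  √(A²+B²)=0.4417;  θ1 = -1.7797+1.4308 ≈ -0.3489
φ2=120.0° → target in arm frame (-0.0707, -0.1573)
  A cos θ + B sin θ = C:  0.1507·cos θ + -0.4321·sin θ = -0.0460
  θ2 = atan2(B,A) + arccos(C/0.4576) = 0.4364
rotate P by −φ3: (-0.1009, 0.1399, -0.4321)
  e−x'=0.1809;  (l²−L²−(e−x')²−y'²−z²)/2L = -0.0594
  γ=atan2(-0.4321,0.1809)=-1.1744;  ψ=arccos(-0.1269)=1.6980;  θ3=γ+ψ≈0.5237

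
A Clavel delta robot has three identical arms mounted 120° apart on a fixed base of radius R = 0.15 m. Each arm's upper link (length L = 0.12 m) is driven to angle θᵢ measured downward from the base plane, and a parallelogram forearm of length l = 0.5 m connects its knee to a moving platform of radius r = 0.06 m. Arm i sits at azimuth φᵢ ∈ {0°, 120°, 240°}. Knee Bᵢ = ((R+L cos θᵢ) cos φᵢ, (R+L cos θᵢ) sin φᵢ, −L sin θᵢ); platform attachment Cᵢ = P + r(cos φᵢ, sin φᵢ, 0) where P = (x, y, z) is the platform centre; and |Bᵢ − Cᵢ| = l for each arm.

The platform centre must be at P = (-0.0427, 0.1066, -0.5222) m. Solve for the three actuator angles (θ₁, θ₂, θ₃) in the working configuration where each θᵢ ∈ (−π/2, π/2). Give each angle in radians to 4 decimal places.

arm 1 (φ=0.0°): x'=-0.0427, y'=0.1066
  A cos θ + B sin θ = C:  0.1327·cos θ + -0.5222·sin θ = -0.2753
  √(A²+B²)=0.5388;  θ1 = -1.3219+2.1070 ≈ 0.7851
arm 2 (φ=120.0°): x'=0.1137, y'=-0.0163
  A cos θ + B sin θ = C:  -0.0237·cos θ + -0.5222·sin θ = -0.1580
  √(A²+B²)=0.5227;  θ2 = -1.6161+1.8778 ≈ 0.2618
arm 3 (φ=240.0°): x'=-0.0710, y'=-0.0903
  A=0.1610, B=-0.5222, C=(l²−L²−A²−y'²−z²)/(2L)=-0.2965
  √(A²+B²)=0.5464;  θ3 = -1.2718+2.1443 ≈ 0.8725

θ₁ = 0.7851, θ₂ = 0.2618, θ₃ = 0.8725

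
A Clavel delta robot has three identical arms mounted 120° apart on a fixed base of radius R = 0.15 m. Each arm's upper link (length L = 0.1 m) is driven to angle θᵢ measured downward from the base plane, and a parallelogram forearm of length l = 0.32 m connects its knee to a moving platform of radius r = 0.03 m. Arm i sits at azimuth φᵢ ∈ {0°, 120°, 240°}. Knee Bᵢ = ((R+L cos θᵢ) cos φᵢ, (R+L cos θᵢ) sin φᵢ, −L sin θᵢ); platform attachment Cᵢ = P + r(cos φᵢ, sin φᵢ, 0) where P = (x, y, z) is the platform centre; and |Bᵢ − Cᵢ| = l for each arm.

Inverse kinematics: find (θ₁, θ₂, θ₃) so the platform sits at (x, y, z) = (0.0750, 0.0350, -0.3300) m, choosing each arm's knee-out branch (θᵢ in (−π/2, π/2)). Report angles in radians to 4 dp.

θ₁ = 0.4366, θ₂ = 0.9600, θ₃ = 1.3089

φ1=0.0° → target in arm frame (0.0750, 0.0350)
  A=0.0450, B=-0.3300, C=(l²−L²−A²−y'²−z²)/(2L)=-0.0988
  θ1 = atan2(B,A) + arccos(C/0.3331) = 0.4366
φ2=120.0° → target in arm frame (-0.0072, -0.0825)
  A cos θ + B sin θ = C:  0.1272·cos θ + -0.3300·sin θ = -0.1974
  γ=atan2(-0.3300,0.1272)=-1.2029;  ψ=arccos(-0.5581)=2.1629;  θ2=γ+ψ≈0.9600
arm 3 (φ=240.0°): x'=-0.0678, y'=0.0475
  A cos θ + B sin θ = C:  0.1878·cos θ + -0.3300·sin θ = -0.2701
  √(A²+B²)=0.3797;  θ3 = -1.0534+2.3623 ≈ 1.3089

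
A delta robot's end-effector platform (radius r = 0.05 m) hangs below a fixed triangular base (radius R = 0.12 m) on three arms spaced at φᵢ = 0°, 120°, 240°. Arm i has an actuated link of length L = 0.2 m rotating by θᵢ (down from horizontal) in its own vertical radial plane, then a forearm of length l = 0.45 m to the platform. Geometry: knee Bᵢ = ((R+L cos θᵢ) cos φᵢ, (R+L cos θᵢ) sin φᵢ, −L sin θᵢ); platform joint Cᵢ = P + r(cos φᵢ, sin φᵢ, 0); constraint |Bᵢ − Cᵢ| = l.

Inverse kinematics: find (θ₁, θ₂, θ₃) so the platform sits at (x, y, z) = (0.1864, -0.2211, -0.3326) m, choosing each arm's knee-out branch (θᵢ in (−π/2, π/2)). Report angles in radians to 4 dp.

θ₁ = -0.2617, θ₂ = 1.2218, θ₃ = 0.0875

rotate P by −φ1: (0.1864, -0.2211, -0.3326)
  e−x'=-0.1164;  (l²−L²−(e−x')²−y'²−z²)/2L = -0.0264
  √(A²+B²)=0.3524;  θ1 = -1.9074+1.6458 ≈ -0.2617
rotate P by −φ2: (-0.2847, -0.0509, -0.3326)
  A=0.3547, B=-0.3326, C=(l²−L²−A²−y'²−z²)/(2L)=-0.1913
  γ=atan2(-0.3326,0.3547)=-0.7533;  ψ=arccos(-0.3934)=1.9751;  θ2=γ+ψ≈1.2218
φ3=240.0° → target in arm frame (0.0983, 0.2720)
  e−x'=-0.0283;  (l²−L²−(e−x')²−y'²−z²)/2L = -0.0572
  θ3 = atan2(B,A) + arccos(C/0.3338) = 0.0875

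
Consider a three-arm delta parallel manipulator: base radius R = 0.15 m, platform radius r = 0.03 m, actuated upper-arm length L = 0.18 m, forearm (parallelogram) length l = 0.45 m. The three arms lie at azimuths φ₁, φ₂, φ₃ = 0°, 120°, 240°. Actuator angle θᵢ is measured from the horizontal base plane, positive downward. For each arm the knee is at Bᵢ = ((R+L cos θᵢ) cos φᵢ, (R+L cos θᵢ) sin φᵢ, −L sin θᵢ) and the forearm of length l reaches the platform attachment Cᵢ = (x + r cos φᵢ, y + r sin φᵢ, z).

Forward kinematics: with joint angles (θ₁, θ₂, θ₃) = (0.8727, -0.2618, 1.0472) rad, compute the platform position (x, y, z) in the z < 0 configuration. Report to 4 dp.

φ1=0.0°: virtual centre (0.2357, 0.0000, -0.1379), radius l
φ2=120.0°: virtual centre (-0.1469, 0.2545, 0.0466), radius l
O3 = (0.2100·cos240.0°, 0.2100·sin240.0°, -0.1559) = (-0.1050, -0.1819, -0.1559)
eliminate P² terms by subtracting sphere 1 from 2 and 3
plane₁₂: -0.7653x+0.5090y+0.3690z = 0.0140
Cramer: x(z) = -0.0031+0.1854z;  y(z) = 0.0228-0.4462z
into |P−O₁|² = l²: 1.2334z² + 0.1669z + -0.1259 = 0;  Δ = 0.6492;  z = -0.3943 or 0.2590 → z<0 root = -0.3943
x = -0.0762, y = 0.1987

(-0.0762, 0.1987, -0.3943)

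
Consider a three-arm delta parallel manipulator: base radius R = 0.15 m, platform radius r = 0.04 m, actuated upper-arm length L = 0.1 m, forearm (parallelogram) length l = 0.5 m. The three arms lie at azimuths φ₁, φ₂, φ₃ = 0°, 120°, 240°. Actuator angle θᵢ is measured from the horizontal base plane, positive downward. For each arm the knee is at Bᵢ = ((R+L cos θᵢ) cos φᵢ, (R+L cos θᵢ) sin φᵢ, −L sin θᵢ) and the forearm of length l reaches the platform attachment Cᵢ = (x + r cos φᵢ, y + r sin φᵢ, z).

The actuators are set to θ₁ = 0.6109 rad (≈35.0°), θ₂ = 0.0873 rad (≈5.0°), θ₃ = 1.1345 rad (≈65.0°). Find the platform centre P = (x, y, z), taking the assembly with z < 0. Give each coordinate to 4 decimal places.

O1 = (0.1919·cos0.0°, 0.1919·sin0.0°, -0.0574) = (0.1919, 0.0000, -0.0574)
arm 2 at φ=120.0°: ρ2 = 0.2096;  O2 = (-0.1048, 0.1815, -0.0087)
arm 3 at φ=240.0°: ρ3 = 0.1523;  O3 = (-0.0761, -0.1319, -0.0906)
|O₂|²−|O₁|² = 0.0039;  |O₃|²−|O₁|² = -0.0087
plane₁₂: -0.5934x+0.3631y+0.0973z = 0.0039
Cramer: x(z) = 0.0061+0.0043z;  y(z) = 0.0207-0.2610z
into |P−O₁|² = l²: 1.0681z² + 0.1023z + -0.2118 = 0;  Δ = 0.9152;  z = -0.4957 or 0.3999 → z<0 root = -0.4957
x = 0.0040, y = 0.1501

(0.0040, 0.1501, -0.4957)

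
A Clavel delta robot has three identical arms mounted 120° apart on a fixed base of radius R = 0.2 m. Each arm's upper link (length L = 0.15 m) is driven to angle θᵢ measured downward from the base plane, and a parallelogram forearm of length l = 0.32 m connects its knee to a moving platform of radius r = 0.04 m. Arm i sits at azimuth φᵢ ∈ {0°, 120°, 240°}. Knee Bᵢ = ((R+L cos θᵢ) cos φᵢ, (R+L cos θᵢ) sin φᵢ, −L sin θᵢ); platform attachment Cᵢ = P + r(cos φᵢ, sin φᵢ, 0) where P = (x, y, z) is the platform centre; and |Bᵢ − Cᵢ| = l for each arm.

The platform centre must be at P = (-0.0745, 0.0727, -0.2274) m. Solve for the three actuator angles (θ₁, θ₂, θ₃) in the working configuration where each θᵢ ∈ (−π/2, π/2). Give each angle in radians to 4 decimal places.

θ₁ = 1.1343, θ₂ = -0.0874, θ₃ = 0.8730

rotate P by −φ1: (-0.0745, 0.0727, -0.2274)
  A=0.2345, B=-0.2274, C=(l²−L²−A²−y'²−z²)/(2L)=-0.1070
  γ=atan2(-0.2274,0.2345)=-0.7700;  ψ=arccos(-0.3274)=1.9044;  θ1=γ+ψ≈1.1343
rotate P by −φ2: (0.1002, 0.0282, -0.2274)
  A=0.0598, B=-0.2274, C=(l²−L²−A²−y'²−z²)/(2L)=0.0794
  γ=atan2(-0.2274,0.0598)=-1.3137;  ψ=arccos(0.3377)=1.2263;  θ2=γ+ψ≈-0.0874
φ3=240.0° → target in arm frame (-0.0257, -0.1009)
  A cos θ + B sin θ = C:  0.1857·cos θ + -0.2274·sin θ = -0.0549
  √(A²+B²)=0.2936;  θ3 = -0.8860+1.7589 ≈ 0.8730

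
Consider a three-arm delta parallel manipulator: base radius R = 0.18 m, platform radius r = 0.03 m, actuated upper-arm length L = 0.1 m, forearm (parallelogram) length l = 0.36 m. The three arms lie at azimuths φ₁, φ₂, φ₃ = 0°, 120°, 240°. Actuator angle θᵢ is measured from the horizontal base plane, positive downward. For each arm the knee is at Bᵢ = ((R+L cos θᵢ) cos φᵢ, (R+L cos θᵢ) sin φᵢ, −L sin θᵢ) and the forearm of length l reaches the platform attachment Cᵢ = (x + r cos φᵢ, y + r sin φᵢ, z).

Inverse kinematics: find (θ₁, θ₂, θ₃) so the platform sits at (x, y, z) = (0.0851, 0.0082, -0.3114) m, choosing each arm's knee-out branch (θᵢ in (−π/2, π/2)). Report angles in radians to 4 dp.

θ₁ = -0.0871, θ₂ = 0.7854, θ₃ = 0.8731

φ1=0.0° → target in arm frame (0.0851, 0.0082)
  A cos θ + B sin θ = C:  0.0649·cos θ + -0.3114·sin θ = 0.0918
  θ1 = atan2(B,A) + arccos(C/0.3181) = -0.0871
φ2=120.0° → target in arm frame (-0.0354, -0.0778)
  e−x'=0.1854;  (l²−L²−(e−x')²−y'²−z²)/2L = -0.0891
  γ=atan2(-0.3114,0.1854)=-1.0337;  ψ=arccos(-0.2457)=1.8191;  θ2=γ+ψ≈0.7854
φ3=240.0° → target in arm frame (-0.0497, 0.0696)
  e−x'=0.1997;  (l²−L²−(e−x')²−y'²−z²)/2L = -0.1104
  γ=atan2(-0.3114,0.1997)=-1.0007;  ψ=arccos(-0.2984)=1.8738;  θ3=γ+ψ≈0.8731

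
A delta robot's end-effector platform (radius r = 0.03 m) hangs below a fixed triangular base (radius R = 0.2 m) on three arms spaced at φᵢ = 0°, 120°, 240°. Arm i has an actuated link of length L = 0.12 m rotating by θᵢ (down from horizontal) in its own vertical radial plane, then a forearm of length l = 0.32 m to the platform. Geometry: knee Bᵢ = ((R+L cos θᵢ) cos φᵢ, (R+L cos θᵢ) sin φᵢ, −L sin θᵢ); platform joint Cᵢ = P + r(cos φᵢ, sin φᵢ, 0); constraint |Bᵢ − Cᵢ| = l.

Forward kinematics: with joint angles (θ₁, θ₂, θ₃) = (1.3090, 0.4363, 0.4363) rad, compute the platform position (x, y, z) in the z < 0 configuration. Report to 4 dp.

(-0.0875, 0.0000, -0.2542)

φ1=0.0°: virtual centre (0.2011, 0.0000, -0.1159), radius l
arm 2 at φ=120.0°: (R−r)+L cos θ2 = 0.2788;  centre 2 = (-0.1394, 0.2414, -0.0507)
centre 3 = (0.2788·cos240.0°, 0.2788·sin240.0°, -0.0507) = (-0.1394, -0.2414, -0.0507)
|centre ₂|²−|centre ₁|² = 0.0264;  |centre ₃|²−|centre ₁|² = 0.0264
plane₁₂: -0.6809x+0.4828y+0.1304z = 0.0264
det = 0.6575;  x = -0.0388+0.1915z,  y = 0.0000+0.0000z
quadratic in z: (1.0367)z²+(0.1399)z+(-0.0314)=0, √Δ=0.3872 → z ∈ {-0.2542, 0.1193}; z = -0.2542 (taking z<0)
x = -0.0875, y = 0.0000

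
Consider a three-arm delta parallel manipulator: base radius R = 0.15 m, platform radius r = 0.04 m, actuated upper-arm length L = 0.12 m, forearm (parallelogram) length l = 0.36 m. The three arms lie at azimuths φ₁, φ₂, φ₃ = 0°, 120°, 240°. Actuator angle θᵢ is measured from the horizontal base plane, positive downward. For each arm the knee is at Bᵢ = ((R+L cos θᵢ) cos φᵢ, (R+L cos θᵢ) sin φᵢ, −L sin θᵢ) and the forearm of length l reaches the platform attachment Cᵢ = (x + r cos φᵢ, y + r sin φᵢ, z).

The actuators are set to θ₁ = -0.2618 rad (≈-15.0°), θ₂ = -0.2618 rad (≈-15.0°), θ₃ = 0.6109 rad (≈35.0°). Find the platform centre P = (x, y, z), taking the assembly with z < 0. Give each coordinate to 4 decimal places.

φ1=0.0°: virtual centre (0.2259, 0.0000, 0.0311), radius l
φ2=120.0°: virtual centre (-0.1130, 0.1956, 0.0311), radius l
φ3=240.0°: virtual centre (-0.1041, -0.1804, -0.0688), radius l
eliminate P² terms by subtracting sphere 1 from 2 and 3
[-0.6777 0.3913 0.0000]·P = 0.0000;  [-0.6601 -0.3608 -0.1998]·P = -0.0039
Cramer: x(z) = 0.0030-0.1555z;  y(z) = 0.0052-0.2693z
into |P−S₁|² = l²: 1.0967z² + 0.0044z + -0.0789 = 0;  Δ = 0.3462;  z = -0.2703 or 0.2663 → z<0 root = -0.2703
x = 0.0450, y = 0.0780

(0.0450, 0.0780, -0.2703)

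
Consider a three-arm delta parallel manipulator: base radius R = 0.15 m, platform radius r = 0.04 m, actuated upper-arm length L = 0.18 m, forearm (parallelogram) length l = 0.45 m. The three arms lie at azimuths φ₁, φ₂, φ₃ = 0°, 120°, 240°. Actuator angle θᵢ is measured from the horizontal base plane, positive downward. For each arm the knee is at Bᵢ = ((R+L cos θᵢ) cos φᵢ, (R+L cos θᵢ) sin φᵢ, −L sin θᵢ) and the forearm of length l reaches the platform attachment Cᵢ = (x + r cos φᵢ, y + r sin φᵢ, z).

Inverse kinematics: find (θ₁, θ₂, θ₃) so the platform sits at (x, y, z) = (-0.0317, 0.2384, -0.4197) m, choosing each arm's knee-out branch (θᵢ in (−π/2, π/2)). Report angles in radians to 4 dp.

θ₁ = 0.8727, θ₂ = -0.0875, θ₃ = 1.3089

arm 1 (φ=0.0°): x'=-0.0317, y'=0.2384
  A=0.1417, B=-0.4197, C=(l²−L²−A²−y'²−z²)/(2L)=-0.2304
  θ1 = atan2(B,A) + arccos(C/0.4430) = 0.8727
φ2=120.0° → target in arm frame (0.2223, -0.0917)
  A cos θ + B sin θ = C:  -0.1123·cos θ + -0.4197·sin θ = -0.0752
  √(A²+B²)=0.4345;  θ2 = -1.8323+1.7448 ≈ -0.0875
arm 3 (φ=240.0°): x'=-0.1906, y'=-0.1467
  A cos θ + B sin θ = C:  0.3006·cos θ + -0.4197·sin θ = -0.3276
  γ=atan2(-0.4197,0.3006)=-0.9492;  ψ=arccos(-0.6345)=2.2582;  θ3=γ+ψ≈1.3089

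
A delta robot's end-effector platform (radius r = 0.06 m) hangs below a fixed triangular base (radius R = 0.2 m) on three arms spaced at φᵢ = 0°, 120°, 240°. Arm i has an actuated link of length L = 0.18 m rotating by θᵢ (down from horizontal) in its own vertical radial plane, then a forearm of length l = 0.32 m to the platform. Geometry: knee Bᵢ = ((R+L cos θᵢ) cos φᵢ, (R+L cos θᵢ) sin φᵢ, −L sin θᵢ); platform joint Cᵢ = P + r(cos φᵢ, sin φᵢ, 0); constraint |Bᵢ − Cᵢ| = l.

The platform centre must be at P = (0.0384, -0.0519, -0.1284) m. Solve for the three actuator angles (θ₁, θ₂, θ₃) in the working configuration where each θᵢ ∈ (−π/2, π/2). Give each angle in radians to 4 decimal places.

arm 1 (φ=0.0°): x'=0.0384, y'=-0.0519
  A cos θ + B sin θ = C:  0.1016·cos θ + -0.1284·sin θ = 0.1125
  √(A²+B²)=0.1637;  θ1 = -0.9014+0.8134 ≈ -0.0880
rotate P by −φ2: (-0.0641, -0.0073, -0.1284)
  A cos θ + B sin θ = C:  0.2041·cos θ + -0.1284·sin θ = 0.0327
  γ=atan2(-0.1284,0.2041)=-0.5614;  ψ=arccos(0.1357)=1.4346;  θ2=γ+ψ≈0.8732
rotate P by −φ3: (0.0257, 0.0592, -0.1284)
  A cos θ + B sin θ = C:  0.1143·cos θ + -0.1284·sin θ = 0.1027
  θ3 = atan2(B,A) + arccos(C/0.1719) = 0.0871

θ₁ = -0.0880, θ₂ = 0.8732, θ₃ = 0.0871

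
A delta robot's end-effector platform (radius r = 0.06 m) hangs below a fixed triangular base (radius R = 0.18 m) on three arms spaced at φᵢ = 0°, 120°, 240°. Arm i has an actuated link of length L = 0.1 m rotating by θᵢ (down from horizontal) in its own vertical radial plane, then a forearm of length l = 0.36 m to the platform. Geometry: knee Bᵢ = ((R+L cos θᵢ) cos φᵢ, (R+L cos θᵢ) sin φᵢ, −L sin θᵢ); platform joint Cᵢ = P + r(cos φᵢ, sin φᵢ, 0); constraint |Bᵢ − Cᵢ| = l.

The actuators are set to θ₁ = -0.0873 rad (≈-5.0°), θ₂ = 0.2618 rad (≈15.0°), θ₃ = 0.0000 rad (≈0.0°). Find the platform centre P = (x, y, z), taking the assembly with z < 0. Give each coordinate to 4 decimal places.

(0.0197, -0.0210, -0.2899)

φ1=0.0°: virtual centre (0.2196, 0.0000, 0.0087), radius l
O2 = (0.2166·cos120.0°, 0.2166·sin120.0°, -0.0259) = (-0.1083, 0.1876, -0.0259)
O3 = (0.2200·cos240.0°, 0.2200·sin240.0°, 0.0000) = (-0.1100, -0.1905, 0.0000)
|O₂|²−|O₁|² = -0.0007;  |O₃|²−|O₁|² = 0.0001
linear system: -0.6558x+0.3751y = -0.0007−-0.0692z; -0.6592x+-0.3811y = 0.0001−-0.0174z
Cramer: x(z) = 0.0005-0.0662z;  y(z) = -0.0011+0.0688z
sphere 1 gives Az²+Bz+C=0 with A=1.0091, B=0.0114, C=-0.0815;  B²−4AC=0.3291;  roots -0.2899, 0.2786;  negative root z = -0.2899
x = 0.0197, y = -0.0210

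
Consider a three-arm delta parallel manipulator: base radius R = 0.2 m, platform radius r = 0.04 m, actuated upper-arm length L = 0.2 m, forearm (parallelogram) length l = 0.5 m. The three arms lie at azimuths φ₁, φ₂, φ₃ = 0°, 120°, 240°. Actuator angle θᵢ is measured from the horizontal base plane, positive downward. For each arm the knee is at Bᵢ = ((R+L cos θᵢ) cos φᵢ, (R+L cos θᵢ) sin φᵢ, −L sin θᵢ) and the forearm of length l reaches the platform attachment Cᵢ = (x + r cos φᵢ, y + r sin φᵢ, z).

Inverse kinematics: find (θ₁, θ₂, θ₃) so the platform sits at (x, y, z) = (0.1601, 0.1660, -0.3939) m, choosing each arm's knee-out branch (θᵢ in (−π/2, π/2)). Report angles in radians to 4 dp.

θ₁ = -0.1743, θ₂ = 0.2617, θ₃ = 1.2218

φ1=0.0° → target in arm frame (0.1601, 0.1660)
  A=-0.0001, B=-0.3939, C=(l²−L²−A²−y'²−z²)/(2L)=0.0682
  √(A²+B²)=0.3939;  θ1 = -1.5711+1.3967 ≈ -0.1743
arm 2 (φ=120.0°): x'=0.0637, y'=-0.2217
  A cos θ + B sin θ = C:  0.0963·cos θ + -0.3939·sin θ = -0.0089
  γ=atan2(-0.3939,0.0963)=-1.3310;  ψ=arccos(-0.0219)=1.5927;  θ2=γ+ψ≈0.2617
rotate P by −φ3: (-0.2238, 0.0557, -0.3939)
  A=0.3838, B=-0.3939, C=(l²−L²−A²−y'²−z²)/(2L)=-0.2389
  θ3 = atan2(B,A) + arccos(C/0.5500) = 1.2218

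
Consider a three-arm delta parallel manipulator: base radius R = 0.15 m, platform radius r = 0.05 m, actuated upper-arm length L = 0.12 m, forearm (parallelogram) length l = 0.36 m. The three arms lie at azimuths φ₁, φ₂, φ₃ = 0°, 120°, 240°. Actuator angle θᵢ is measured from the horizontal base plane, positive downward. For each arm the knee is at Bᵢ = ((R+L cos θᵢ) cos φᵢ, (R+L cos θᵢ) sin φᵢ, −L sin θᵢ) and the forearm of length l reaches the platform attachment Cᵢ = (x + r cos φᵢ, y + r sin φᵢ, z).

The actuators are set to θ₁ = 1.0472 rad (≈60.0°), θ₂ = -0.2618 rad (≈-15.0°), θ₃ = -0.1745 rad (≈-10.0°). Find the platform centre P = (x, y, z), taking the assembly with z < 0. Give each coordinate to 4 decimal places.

(-0.1554, 0.0074, -0.2773)

φ1=0.0°: virtual centre (0.1600, 0.0000, -0.1039), radius l
φ2=120.0°: virtual centre (-0.1080, 0.1870, 0.0311), radius l
centre 3 = (0.2182·cos240.0°, 0.2182·sin240.0°, 0.0208) = (-0.1091, -0.1889, 0.0208)
eliminate P² terms by subtracting sphere 1 from 2 and 3
plane₁₂: -0.5359x+0.3740y+0.2700z = 0.0112
Cramer: x(z) = -0.0212+0.4837z;  y(z) = -0.0005-0.0287z
into |P−centre ₁|² = l²: 1.2348z² + 0.0325z + -0.0860 = 0;  Δ = 0.4256;  z = -0.2773 or 0.2510 → z<0 root = -0.2773
x = -0.1554, y = 0.0074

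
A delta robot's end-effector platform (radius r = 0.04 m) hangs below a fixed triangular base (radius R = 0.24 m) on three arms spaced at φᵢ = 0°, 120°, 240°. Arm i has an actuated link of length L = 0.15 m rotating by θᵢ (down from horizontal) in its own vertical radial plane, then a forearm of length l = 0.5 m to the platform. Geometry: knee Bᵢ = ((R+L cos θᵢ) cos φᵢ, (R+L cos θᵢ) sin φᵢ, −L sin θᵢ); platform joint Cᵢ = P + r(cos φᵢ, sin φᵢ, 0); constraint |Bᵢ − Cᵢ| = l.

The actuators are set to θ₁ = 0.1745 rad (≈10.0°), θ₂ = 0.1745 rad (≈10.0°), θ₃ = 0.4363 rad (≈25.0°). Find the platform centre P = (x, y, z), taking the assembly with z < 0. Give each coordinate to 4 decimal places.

φ1=0.0°: virtual centre (0.3477, 0.0000, -0.0260), radius l
S2 = (0.3477·cos120.0°, 0.3477·sin120.0°, -0.0260) = (-0.1739, 0.3011, -0.0260)
S3 = (0.3359·cos240.0°, 0.3359·sin240.0°, -0.0634) = (-0.1680, -0.2909, -0.0634)
subtract pairs → two planes through P
plane₁₂: -1.0432x+0.6023y+0.0000z = 0.0000
Cramer: x(z) = 0.0023-0.0366z;  y(z) = 0.0040-0.0634z
quadratic in z: (1.0054)z²+(0.0769)z+(-0.1300)=0, √Δ=0.7271 → z ∈ {-0.3998, 0.3234}; z = -0.3998 (taking z<0)
x = 0.0170, y = 0.0294

(0.0170, 0.0294, -0.3998)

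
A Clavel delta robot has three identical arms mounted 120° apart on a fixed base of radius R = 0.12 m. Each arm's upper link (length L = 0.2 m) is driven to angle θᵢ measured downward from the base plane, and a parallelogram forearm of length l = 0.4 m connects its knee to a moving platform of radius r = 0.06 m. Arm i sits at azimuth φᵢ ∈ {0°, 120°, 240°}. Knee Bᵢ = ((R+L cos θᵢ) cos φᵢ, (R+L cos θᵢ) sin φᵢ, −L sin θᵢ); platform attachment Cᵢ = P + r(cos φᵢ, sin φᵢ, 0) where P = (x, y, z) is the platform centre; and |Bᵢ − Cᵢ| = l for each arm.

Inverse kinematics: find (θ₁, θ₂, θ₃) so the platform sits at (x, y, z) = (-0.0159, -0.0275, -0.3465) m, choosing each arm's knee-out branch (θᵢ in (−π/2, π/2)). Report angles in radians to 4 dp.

θ₁ = 0.2620, θ₂ = 0.2619, θ₃ = 0.0875

φ1=0.0° → target in arm frame (-0.0159, -0.0275)
  A=0.0759, B=-0.3465, C=(l²−L²−A²−y'²−z²)/(2L)=-0.0164
  √(A²+B²)=0.3547;  θ1 = -1.3552+1.6172 ≈ 0.2620
rotate P by −φ2: (-0.0159, 0.0275, -0.3465)
  A cos θ + B sin θ = C:  0.0759·cos θ + -0.3465·sin θ = -0.0164
  √(A²+B²)=0.3547;  θ2 = -1.3552+1.6172 ≈ 0.2619
arm 3 (φ=240.0°): x'=0.0318, y'=0.0000
  e−x'=0.0282;  (l²−L²−(e−x')²−y'²−z²)/2L = -0.0021
  θ3 = atan2(B,A) + arccos(C/0.3476) = 0.0875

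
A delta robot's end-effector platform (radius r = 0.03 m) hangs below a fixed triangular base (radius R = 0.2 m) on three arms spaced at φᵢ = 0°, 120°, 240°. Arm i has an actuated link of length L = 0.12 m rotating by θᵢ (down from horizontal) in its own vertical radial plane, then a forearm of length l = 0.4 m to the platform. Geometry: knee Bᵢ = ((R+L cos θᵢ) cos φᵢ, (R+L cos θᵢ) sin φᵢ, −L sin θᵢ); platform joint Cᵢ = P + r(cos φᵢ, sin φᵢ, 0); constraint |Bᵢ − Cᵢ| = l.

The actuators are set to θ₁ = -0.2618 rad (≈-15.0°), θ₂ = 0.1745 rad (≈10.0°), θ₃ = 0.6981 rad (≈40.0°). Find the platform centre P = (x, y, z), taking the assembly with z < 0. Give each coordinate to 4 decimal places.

O1 = (0.2859·cos0.0°, 0.2859·sin0.0°, 0.0311) = (0.2859, 0.0000, 0.0311)
O2 = (0.2882·cos120.0°, 0.2882·sin120.0°, -0.0208) = (-0.1441, 0.2496, -0.0208)
O3 = (0.2619·cos240.0°, 0.2619·sin240.0°, -0.0771) = (-0.1310, -0.2268, -0.0771)
eliminate P² terms by subtracting sphere 1 from 2 and 3
linear system: -0.8600x+0.4991y = 0.0008−-0.1038z; -0.8337x+-0.4537y = -0.0082−-0.2164z
Cramer: x(z) = 0.0046-0.1923z;  y(z) = 0.0095-0.1235z
sphere 1 gives Az²+Bz+C=0 with A=1.0522, B=0.0437, C=-0.0798;  B²−4AC=0.3379;  roots -0.2970, 0.2554;  negative root z = -0.2970
x = 0.0617, y = 0.0462

(0.0617, 0.0462, -0.2970)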